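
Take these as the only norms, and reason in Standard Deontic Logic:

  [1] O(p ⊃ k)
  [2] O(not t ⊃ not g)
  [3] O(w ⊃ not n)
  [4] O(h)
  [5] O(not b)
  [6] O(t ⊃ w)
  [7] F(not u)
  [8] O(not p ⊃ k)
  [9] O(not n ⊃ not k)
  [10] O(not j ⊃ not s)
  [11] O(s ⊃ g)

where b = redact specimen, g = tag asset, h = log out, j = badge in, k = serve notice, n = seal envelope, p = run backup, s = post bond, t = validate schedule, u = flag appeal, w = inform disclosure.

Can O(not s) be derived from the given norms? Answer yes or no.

Yes

By case analysis on not p: premise 8 gives O(not p ⊃ k) and premise 1 gives O(p ⊃ k), so O(k) either way.
Premise 9 is O(not n ⊃ not k); contrapositively O(k ⊃ n). Since O(k) holds, K gives O(n).
Premise 3, O(w ⊃ not n), contraposes to O(n ⊃ not w); with O(n) we get O(not w).
Premise 6 is O(t ⊃ w); contrapositively O(not w ⊃ not t). Since O(not w) holds, K gives O(not t).
With premise 2, O(not t ⊃ not g), the K-axiom yields O(not g).
Premise 11 is O(s ⊃ g); contrapositively O(not g ⊃ not s). Since O(not g) holds, K gives O(not s).
Premises 4, 5, 7, 10 do not contribute to this derivation.
So O(not s) follows.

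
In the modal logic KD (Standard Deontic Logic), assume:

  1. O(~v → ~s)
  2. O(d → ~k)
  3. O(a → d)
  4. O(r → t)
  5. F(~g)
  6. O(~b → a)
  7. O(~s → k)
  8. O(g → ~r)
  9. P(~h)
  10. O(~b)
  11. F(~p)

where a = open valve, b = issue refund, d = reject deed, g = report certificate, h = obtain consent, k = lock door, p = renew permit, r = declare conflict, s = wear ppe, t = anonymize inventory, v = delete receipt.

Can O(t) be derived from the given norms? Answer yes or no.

Premise 4 is O(r → t), but O(r) is not derivable from the premises, so it does not yield O(t).
No other premise forces O(t). An ideal world satisfying every premise can still have t false, so O(t) is not derivable.

No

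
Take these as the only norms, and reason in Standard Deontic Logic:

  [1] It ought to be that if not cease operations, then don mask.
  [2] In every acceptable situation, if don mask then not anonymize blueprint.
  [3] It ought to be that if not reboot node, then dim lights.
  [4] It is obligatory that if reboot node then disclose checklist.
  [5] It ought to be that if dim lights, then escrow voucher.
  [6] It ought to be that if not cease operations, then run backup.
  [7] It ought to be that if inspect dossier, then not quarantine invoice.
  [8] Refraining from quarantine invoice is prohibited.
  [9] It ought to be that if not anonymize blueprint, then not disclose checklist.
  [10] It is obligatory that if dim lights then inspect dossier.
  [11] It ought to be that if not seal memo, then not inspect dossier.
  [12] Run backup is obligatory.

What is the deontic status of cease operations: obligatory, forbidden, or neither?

Obligatory

Premise 8 is F(¬quarantine_invoice), i.e. O(quarantine_invoice).
The contrapositive of premise 7 (O(inspect_dossier → ¬quarantine_invoice)) is O(quarantine_invoice → ¬inspect_dossier), and O(quarantine_invoice) is already established, so O(¬inspect_dossier).
The contrapositive of premise 10 (O(dim_lights → inspect_dossier)) is O(¬inspect_dossier → ¬dim_lights), and O(¬inspect_dossier) is already established, so O(¬dim_lights).
The contrapositive of premise 3 (O(¬reboot_node → dim_lights)) is O(¬dim_lights → reboot_node), and O(¬dim_lights) is already established, so O(reboot_node).
With premise 4, O(reboot_node → disclose_checklist), the K-axiom yields O(disclose_checklist).
Premise 9 is O(¬anonymize_blueprint → ¬disclose_checklist); contrapositively O(disclose_checklist → anonymize_blueprint). Since O(disclose_checklist) holds, K gives O(anonymize_blueprint).
Premise 2, O(don_mask → ¬anonymize_blueprint), contraposes to O(anonymize_blueprint → ¬don_mask); with O(anonymize_blueprint) we get O(¬don_mask).
The contrapositive of premise 1 (O(¬cease_operations → don_mask)) is O(¬don_mask → cease_operations), and O(¬don_mask) is already established, so O(cease_operations).
Premises 5, 6, 11, 12 do not contribute to this derivation.
Hence cease_operations is obligatory.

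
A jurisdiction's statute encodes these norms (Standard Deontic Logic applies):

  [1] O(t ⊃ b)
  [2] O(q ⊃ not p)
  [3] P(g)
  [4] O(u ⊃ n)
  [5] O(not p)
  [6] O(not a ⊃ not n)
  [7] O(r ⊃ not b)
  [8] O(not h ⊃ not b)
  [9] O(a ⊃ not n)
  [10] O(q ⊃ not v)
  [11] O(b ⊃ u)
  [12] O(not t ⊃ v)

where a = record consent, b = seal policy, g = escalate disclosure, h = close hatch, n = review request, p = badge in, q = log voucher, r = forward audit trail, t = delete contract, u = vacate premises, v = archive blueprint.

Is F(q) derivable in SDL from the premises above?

Yes

Premises 9 and 6 are O(a ⊃ not n) and O(not a ⊃ not n); every ideal world satisfies a or not a, so in either case not n holds — hence O(not n).
The contrapositive of premise 4 (O(u ⊃ n)) is O(not n ⊃ not u), and O(not n) is already established, so O(not u).
The contrapositive of premise 11 (O(b ⊃ u)) is O(not u ⊃ not b), and O(not u) is already established, so O(not b).
Premise 1, O(t ⊃ b), contraposes to O(not b ⊃ not t); with O(not b) we get O(not t).
Applying K to premise 12 (O(not t ⊃ v)) and O(not t) yields O(v).
The contrapositive of premise 10 (O(q ⊃ not v)) is O(v ⊃ not q), and O(v) is already established, so O(not q).
Premises 2, 3, 5, 7, 8 do not contribute to this derivation.
So O(not q) holds, i.e. F(q). The claim follows.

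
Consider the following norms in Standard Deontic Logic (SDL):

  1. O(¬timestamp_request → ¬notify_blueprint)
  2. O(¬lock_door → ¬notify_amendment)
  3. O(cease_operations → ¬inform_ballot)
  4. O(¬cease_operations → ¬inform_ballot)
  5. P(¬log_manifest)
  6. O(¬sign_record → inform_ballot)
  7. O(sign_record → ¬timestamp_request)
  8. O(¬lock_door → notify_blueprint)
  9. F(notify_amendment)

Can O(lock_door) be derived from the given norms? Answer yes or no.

Yes

Premises 4 and 3 are O(¬cease_operations → ¬inform_ballot) and O(cease_operations → ¬inform_ballot); every ideal world satisfies ¬cease_operations or cease_operations, so in either case ¬inform_ballot holds — hence O(¬inform_ballot).
Premise 6 is O(¬sign_record → inform_ballot); contrapositively O(¬inform_ballot → sign_record). Since O(¬inform_ballot) holds, K gives O(sign_record).
Premise 7 is O(sign_record → ¬timestamp_request); since O(sign_record), deontic closure gives O(¬timestamp_request).
From O(¬timestamp_request) and premise 1, O(¬timestamp_request → ¬notify_blueprint), we obtain O(¬notify_blueprint).
Premise 8 is O(¬lock_door → notify_blueprint); contrapositively O(¬notify_blueprint → lock_door). Since O(¬notify_blueprint) holds, K gives O(lock_door).
Premises 2, 5, 9 do not contribute to this derivation.
So O(lock_door) follows.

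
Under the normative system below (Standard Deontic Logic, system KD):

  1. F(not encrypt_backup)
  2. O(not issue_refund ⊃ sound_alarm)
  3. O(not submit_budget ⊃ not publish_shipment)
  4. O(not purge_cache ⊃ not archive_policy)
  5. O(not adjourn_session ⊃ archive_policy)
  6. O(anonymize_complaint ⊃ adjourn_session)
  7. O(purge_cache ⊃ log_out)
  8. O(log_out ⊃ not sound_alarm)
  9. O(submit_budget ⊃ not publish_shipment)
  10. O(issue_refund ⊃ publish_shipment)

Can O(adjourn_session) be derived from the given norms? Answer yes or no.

Yes

By case analysis on submit_budget: premise 9 gives O(submit_budget ⊃ not publish_shipment) and premise 3 gives O(not submit_budget ⊃ not publish_shipment), so O(not publish_shipment) either way.
Premise 10, O(issue_refund ⊃ publish_shipment), contraposes to O(not publish_shipment ⊃ not issue_refund); with O(not publish_shipment) we get O(not issue_refund).
From O(not issue_refund) and premise 2, O(not issue_refund ⊃ sound_alarm), we obtain O(sound_alarm).
The contrapositive of premise 8 (O(log_out ⊃ not sound_alarm)) is O(sound_alarm ⊃ not log_out), and O(sound_alarm) is already established, so O(not log_out).
The contrapositive of premise 7 (O(purge_cache ⊃ log_out)) is O(not log_out ⊃ not purge_cache), and O(not log_out) is already established, so O(not purge_cache).
From O(not purge_cache) and premise 4, O(not purge_cache ⊃ not archive_policy), we obtain O(not archive_policy).
Premise 5, O(not adjourn_session ⊃ archive_policy), contraposes to O(not archive_policy ⊃ adjourn_session); with O(not archive_policy) we get O(adjourn_session).
Premises 1, 6 do not contribute to this derivation.
So O(adjourn_session) follows.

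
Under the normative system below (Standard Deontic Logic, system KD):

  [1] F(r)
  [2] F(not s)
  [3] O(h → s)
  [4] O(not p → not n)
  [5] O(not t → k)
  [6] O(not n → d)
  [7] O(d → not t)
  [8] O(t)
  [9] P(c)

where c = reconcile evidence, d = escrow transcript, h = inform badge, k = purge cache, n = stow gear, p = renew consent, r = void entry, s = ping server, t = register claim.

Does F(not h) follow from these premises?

No

Premise 3 is O(h → s); even if O(s) held, inferring O(h) would be affirming the consequent — invalid.
No other premise forces O(h). An ideal world satisfying every premise can still have not h true, so F(not h) is not derivable.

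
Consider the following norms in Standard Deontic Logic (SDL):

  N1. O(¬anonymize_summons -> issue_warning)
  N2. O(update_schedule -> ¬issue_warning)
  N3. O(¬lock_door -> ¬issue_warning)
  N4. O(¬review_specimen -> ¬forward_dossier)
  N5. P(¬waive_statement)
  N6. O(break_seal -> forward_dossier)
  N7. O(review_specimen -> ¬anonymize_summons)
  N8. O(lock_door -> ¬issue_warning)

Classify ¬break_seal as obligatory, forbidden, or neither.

Obligatory

Premises 3 and 8 are O(¬lock_door -> ¬issue_warning) and O(lock_door -> ¬issue_warning); every ideal world satisfies ¬lock_door or lock_door, so in either case ¬issue_warning holds — hence O(¬issue_warning).
Premise 1, O(¬anonymize_summons -> issue_warning), contraposes to O(¬issue_warning -> anonymize_summons); with O(¬issue_warning) we get O(anonymize_summons).
The contrapositive of premise 7 (O(review_specimen -> ¬anonymize_summons)) is O(anonymize_summons -> ¬review_specimen), and O(anonymize_summons) is already established, so O(¬review_specimen).
From O(¬review_specimen) and premise 4, O(¬review_specimen -> ¬forward_dossier), we obtain O(¬forward_dossier).
Premise 6 is O(break_seal -> forward_dossier); contrapositively O(¬forward_dossier -> ¬break_seal). Since O(¬forward_dossier) holds, K gives O(¬break_seal).
Premises 2, 5 do not contribute to this derivation.
Hence ¬break_seal is obligatory.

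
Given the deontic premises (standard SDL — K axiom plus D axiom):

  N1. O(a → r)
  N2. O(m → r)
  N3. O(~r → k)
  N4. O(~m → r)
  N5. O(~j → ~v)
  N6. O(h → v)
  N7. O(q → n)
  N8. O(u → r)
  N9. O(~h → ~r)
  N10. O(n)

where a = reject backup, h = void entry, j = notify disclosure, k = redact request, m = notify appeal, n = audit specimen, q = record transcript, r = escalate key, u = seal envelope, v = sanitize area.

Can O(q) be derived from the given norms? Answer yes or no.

Premise 7 is O(q → n); even if O(n) held, inferring O(q) would be affirming the consequent — invalid.
No other premise forces O(q). An ideal world satisfying every premise can still have q false, so O(q) is not derivable.

No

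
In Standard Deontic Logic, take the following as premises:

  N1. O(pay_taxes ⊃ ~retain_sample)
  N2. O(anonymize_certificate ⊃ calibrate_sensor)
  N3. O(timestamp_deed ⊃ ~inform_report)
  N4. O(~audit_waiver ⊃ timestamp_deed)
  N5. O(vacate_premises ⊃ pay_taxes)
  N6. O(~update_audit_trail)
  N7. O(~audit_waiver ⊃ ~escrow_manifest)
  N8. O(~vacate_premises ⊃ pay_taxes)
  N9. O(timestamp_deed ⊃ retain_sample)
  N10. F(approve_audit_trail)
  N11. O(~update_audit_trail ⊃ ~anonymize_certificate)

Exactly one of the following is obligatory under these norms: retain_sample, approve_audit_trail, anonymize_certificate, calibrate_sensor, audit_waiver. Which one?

Premises 5 and 8 cover both cases: O(vacate_premises ⊃ pay_taxes) and O(~vacate_premises ⊃ pay_taxes). Since vacate_premises ∨ ~vacate_premises is a tautology, O(pay_taxes) follows.
Premise 1 is O(pay_taxes ⊃ ~retain_sample); since O(pay_taxes), deontic closure gives O(~retain_sample).
Premise 9, O(timestamp_deed ⊃ retain_sample), contraposes to O(~retain_sample ⊃ ~timestamp_deed); with O(~retain_sample) we get O(~timestamp_deed).
Premise 4 is O(~audit_waiver ⊃ timestamp_deed); contrapositively O(~timestamp_deed ⊃ audit_waiver). Since O(~timestamp_deed) holds, K gives O(audit_waiver).
So O(audit_waiver) holds — audit_waiver is obligatory. None of the other listed options is made obligatory by any chain of premises.

audit_waiver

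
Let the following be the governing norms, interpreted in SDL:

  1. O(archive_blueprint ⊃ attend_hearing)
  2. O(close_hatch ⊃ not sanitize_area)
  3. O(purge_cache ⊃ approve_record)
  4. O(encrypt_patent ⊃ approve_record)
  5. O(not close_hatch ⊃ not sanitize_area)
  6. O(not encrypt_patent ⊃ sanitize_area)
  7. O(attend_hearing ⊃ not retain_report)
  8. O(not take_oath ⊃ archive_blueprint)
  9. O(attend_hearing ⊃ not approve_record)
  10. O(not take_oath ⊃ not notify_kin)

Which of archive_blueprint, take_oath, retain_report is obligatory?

take_oath

By case analysis on not close_hatch: premise 5 gives O(not close_hatch ⊃ not sanitize_area) and premise 2 gives O(close_hatch ⊃ not sanitize_area), so O(not sanitize_area) either way.
The contrapositive of premise 6 (O(not encrypt_patent ⊃ sanitize_area)) is O(not sanitize_area ⊃ encrypt_patent), and O(not sanitize_area) is already established, so O(encrypt_patent).
With premise 4, O(encrypt_patent ⊃ approve_record), the K-axiom yields O(approve_record).
Premise 9 is O(attend_hearing ⊃ not approve_record); contrapositively O(approve_record ⊃ not attend_hearing). Since O(approve_record) holds, K gives O(not attend_hearing).
Premise 1, O(archive_blueprint ⊃ attend_hearing), contraposes to O(not attend_hearing ⊃ not archive_blueprint); with O(not attend_hearing) we get O(not archive_blueprint).
Premise 8, O(not take_oath ⊃ archive_blueprint), contraposes to O(not archive_blueprint ⊃ take_oath); with O(not archive_blueprint) we get O(take_oath).
So O(take_oath) holds — take_oath is obligatory. None of the other listed options is made obligatory by any chain of premises.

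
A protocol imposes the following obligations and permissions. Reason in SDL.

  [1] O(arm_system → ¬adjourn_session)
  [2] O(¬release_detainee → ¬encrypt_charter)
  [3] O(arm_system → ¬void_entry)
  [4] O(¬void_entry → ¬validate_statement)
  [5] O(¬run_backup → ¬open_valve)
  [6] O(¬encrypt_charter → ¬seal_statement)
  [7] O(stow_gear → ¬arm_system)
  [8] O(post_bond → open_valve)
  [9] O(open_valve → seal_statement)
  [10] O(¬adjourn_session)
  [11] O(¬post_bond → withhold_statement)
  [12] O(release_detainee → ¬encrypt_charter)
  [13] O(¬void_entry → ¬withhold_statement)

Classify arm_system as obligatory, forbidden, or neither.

Premises 12 and 2 are O(release_detainee → ¬encrypt_charter) and O(¬release_detainee → ¬encrypt_charter); every ideal world satisfies release_detainee or ¬release_detainee, so in either case ¬encrypt_charter holds — hence O(¬encrypt_charter).
Premise 6 is O(¬encrypt_charter → ¬seal_statement); since O(¬encrypt_charter), deontic closure gives O(¬seal_statement).
Premise 9 is O(open_valve → seal_statement); contrapositively O(¬seal_statement → ¬open_valve). Since O(¬seal_statement) holds, K gives O(¬open_valve).
Premise 8, O(post_bond → open_valve), contraposes to O(¬open_valve → ¬post_bond); with O(¬open_valve) we get O(¬post_bond).
Applying K to premise 11 (O(¬post_bond → withhold_statement)) and O(¬post_bond) yields O(withhold_statement).
Premise 13, O(¬void_entry → ¬withhold_statement), contraposes to O(withhold_statement → void_entry); with O(withhold_statement) we get O(void_entry).
Premise 3, O(arm_system → ¬void_entry), contraposes to O(void_entry → ¬arm_system); with O(void_entry) we get O(¬arm_system).
Premises 1, 4, 5, 7, 10 do not contribute to this derivation.
Thus O(¬arm_system), which is F(arm_system): arm_system is forbidden.

Forbidden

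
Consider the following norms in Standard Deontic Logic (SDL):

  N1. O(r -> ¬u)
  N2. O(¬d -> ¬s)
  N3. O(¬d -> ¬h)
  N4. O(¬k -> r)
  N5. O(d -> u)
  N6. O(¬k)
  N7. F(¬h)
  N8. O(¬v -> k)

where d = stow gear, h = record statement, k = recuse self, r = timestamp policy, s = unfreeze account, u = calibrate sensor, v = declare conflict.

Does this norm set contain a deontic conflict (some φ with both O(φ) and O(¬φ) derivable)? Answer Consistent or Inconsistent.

Premise 7, F(¬h), is equivalent to O(h).
Premise 3 is O(¬d -> ¬h); contrapositively O(h -> d). Since O(h) holds, K gives O(d).
Applying K to premise 5 (O(d -> u)) and O(d) yields O(u).
Premise 1 is O(r -> ¬u); contrapositively O(u -> ¬r). Since O(u) holds, K gives O(¬r).
The contrapositive of premise 4 (O(¬k -> r)) is O(¬r -> k), and O(¬r) is already established, so O(k).
However, premise 6 gives O(¬k).
We now have both O(k) and O(¬k) — k is simultaneously obligatory and forbidden, violating the D-axiom.

Inconsistent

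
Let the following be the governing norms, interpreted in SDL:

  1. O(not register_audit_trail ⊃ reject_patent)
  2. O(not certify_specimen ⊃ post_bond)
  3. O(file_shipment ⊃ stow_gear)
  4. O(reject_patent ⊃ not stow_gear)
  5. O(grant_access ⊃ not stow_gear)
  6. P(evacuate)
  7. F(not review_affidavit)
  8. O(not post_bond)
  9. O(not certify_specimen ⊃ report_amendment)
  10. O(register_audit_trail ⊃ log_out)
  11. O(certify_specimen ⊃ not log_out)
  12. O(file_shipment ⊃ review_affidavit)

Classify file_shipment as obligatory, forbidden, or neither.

Premise 8 states O(not post_bond) outright.
Premise 2 is O(not certify_specimen ⊃ post_bond); contrapositively O(not post_bond ⊃ certify_specimen). Since O(not post_bond) holds, K gives O(certify_specimen).
Premise 11 is O(certify_specimen ⊃ not log_out); since O(certify_specimen), deontic closure gives O(not log_out).
Premise 10, O(register_audit_trail ⊃ log_out), contraposes to O(not log_out ⊃ not register_audit_trail); with O(not log_out) we get O(not register_audit_trail).
From O(not register_audit_trail) and premise 1, O(not register_audit_trail ⊃ reject_patent), we obtain O(reject_patent).
Premise 4 is O(reject_patent ⊃ not stow_gear); since O(reject_patent), deontic closure gives O(not stow_gear).
Premise 3 is O(file_shipment ⊃ stow_gear); contrapositively O(not stow_gear ⊃ not file_shipment). Since O(not stow_gear) holds, K gives O(not file_shipment).
Premises 5, 6, 7, 9, 12 do not contribute to this derivation.
Thus O(not file_shipment), which is F(file_shipment): file_shipment is forbidden.

Forbidden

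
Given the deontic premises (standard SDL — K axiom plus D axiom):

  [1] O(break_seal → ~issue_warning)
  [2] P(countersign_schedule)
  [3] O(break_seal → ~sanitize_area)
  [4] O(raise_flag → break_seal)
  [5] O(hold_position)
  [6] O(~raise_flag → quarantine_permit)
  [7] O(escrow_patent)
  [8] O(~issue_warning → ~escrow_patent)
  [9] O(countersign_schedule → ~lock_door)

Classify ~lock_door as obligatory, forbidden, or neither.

Premise 9 is O(countersign_schedule → ~lock_door), but O(countersign_schedule) is not derivable from the premises (the permission P(countersign_schedule) asserts only ~O(~countersign_schedule), not O(countersign_schedule)), so it does not yield O(~lock_door).
No premise or chain of K-axiom applications forces O(~lock_door), and none forces O(lock_door). So ~lock_door is neither obligatory nor forbidden under these norms.

Neither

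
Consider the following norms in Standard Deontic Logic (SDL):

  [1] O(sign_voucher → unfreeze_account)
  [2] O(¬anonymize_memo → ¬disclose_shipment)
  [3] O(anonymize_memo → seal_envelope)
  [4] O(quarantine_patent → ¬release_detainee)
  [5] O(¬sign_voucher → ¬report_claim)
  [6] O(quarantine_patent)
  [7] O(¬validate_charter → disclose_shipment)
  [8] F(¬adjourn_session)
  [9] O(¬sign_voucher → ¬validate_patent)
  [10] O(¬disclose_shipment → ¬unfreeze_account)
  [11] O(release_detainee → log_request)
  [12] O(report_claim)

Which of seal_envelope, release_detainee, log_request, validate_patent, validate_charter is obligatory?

seal_envelope

From premise 12 we have O(report_claim).
Premise 5 is O(¬sign_voucher → ¬report_claim); contrapositively O(report_claim → sign_voucher). Since O(report_claim) holds, K gives O(sign_voucher).
Premise 1 is O(sign_voucher → unfreeze_account); since O(sign_voucher), deontic closure gives O(unfreeze_account).
The contrapositive of premise 10 (O(¬disclose_shipment → ¬unfreeze_account)) is O(unfreeze_account → disclose_shipment), and O(unfreeze_account) is already established, so O(disclose_shipment).
Premise 2 is O(¬anonymize_memo → ¬disclose_shipment); contrapositively O(disclose_shipment → anonymize_memo). Since O(disclose_shipment) holds, K gives O(anonymize_memo).
Premise 3 is O(anonymize_memo → seal_envelope); since O(anonymize_memo), deontic closure gives O(seal_envelope).
So O(seal_envelope) holds — seal_envelope is obligatory. None of the other listed options is made obligatory by any chain of premises.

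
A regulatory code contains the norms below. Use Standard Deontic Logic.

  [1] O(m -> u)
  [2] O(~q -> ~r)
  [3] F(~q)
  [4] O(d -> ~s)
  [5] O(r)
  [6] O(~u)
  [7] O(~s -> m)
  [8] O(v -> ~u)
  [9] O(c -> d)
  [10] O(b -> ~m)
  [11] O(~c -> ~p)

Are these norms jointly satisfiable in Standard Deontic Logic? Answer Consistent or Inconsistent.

Premise 2 is O(~q -> ~r), but O(~q) is not derivable from the premises, so it does not yield O(~r).
So O(~r) is not derivable, and the apparent clash with O(r) does not arise.
A world satisfying every obligation exists (e.g. b=false, c=false, d=false, m=false, p=false, q=true, r=true, s=true, u=false, v=false); no atom is both obligatory and forbidden, so the set is consistent.

Consistent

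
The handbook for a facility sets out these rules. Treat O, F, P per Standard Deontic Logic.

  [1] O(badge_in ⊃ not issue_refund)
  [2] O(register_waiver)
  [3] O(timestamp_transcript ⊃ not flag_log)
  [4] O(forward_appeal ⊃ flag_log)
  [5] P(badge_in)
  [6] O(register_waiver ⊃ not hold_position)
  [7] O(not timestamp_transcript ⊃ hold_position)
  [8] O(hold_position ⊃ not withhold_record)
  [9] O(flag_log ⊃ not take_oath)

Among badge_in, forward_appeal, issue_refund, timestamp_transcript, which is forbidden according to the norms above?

forward_appeal

From premise 2 we have O(register_waiver).
From O(register_waiver) and premise 6, O(register_waiver ⊃ not hold_position), we obtain O(not hold_position).
The contrapositive of premise 7 (O(not timestamp_transcript ⊃ hold_position)) is O(not hold_position ⊃ timestamp_transcript), and O(not hold_position) is already established, so O(timestamp_transcript).
From O(timestamp_transcript) and premise 3, O(timestamp_transcript ⊃ not flag_log), we obtain O(not flag_log).
The contrapositive of premise 4 (O(forward_appeal ⊃ flag_log)) is O(not flag_log ⊃ not forward_appeal), and O(not flag_log) is already established, so O(not forward_appeal).
So O(not forward_appeal) holds, i.e. forward_appeal is forbidden. None of the other listed options is forbidden under the premises.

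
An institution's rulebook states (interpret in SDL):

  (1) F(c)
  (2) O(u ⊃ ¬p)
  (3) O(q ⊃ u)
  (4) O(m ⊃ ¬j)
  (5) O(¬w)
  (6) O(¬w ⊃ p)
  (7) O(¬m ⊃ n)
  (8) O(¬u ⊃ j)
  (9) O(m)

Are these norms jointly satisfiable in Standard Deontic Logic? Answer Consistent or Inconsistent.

From premise 9 we have O(m).
Applying K to premise 4 (O(m ⊃ ¬j)) and O(m) yields O(¬j).
The contrapositive of premise 8 (O(¬u ⊃ j)) is O(¬j ⊃ u), and O(¬j) is already established, so O(u).
From O(u) and premise 2, O(u ⊃ ¬p), we obtain O(¬p).
Premise 6 is O(¬w ⊃ p); contrapositively O(¬p ⊃ w). Since O(¬p) holds, K gives O(w).
Yet premise 5 states O(¬w).
We now have both O(w) and O(¬w) — w is simultaneously obligatory and forbidden, violating the D-axiom.

Inconsistent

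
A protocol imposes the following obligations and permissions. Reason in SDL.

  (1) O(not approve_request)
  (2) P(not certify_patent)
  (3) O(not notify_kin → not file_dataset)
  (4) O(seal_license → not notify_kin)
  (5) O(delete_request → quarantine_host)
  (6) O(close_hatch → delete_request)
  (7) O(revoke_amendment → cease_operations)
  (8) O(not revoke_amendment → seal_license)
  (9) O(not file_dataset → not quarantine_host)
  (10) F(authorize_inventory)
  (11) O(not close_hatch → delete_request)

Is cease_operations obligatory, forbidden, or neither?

Obligatory

Premises 6 and 11 are O(close_hatch → delete_request) and O(not close_hatch → delete_request); every ideal world satisfies close_hatch or not close_hatch, so in either case delete_request holds — hence O(delete_request).
From O(delete_request) and premise 5, O(delete_request → quarantine_host), we obtain O(quarantine_host).
Premise 9, O(not file_dataset → not quarantine_host), contraposes to O(quarantine_host → file_dataset); with O(quarantine_host) we get O(file_dataset).
The contrapositive of premise 3 (O(not notify_kin → not file_dataset)) is O(file_dataset → notify_kin), and O(file_dataset) is already established, so O(notify_kin).
The contrapositive of premise 4 (O(seal_license → not notify_kin)) is O(notify_kin → not seal_license), and O(notify_kin) is already established, so O(not seal_license).
The contrapositive of premise 8 (O(not revoke_amendment → seal_license)) is O(not seal_license → revoke_amendment), and O(not seal_license) is already established, so O(revoke_amendment).
With premise 7, O(revoke_amendment → cease_operations), the K-axiom yields O(cease_operations).
Premises 1, 2, 10 do not contribute to this derivation.
Hence cease_operations is obligatory.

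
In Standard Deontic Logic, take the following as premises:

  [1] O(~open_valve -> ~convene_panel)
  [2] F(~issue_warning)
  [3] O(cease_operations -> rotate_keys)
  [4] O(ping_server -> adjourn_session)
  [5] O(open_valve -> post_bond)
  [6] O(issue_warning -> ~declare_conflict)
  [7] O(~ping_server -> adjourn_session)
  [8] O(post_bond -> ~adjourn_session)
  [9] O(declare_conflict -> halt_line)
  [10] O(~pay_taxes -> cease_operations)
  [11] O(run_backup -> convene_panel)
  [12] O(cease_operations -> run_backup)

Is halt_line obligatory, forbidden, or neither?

Neither

Premise 9 is O(declare_conflict -> halt_line), but O(declare_conflict) is not derivable from the premises, so it does not yield O(halt_line).
No premise or chain of K-axiom applications forces O(halt_line), and none forces O(~halt_line). So halt_line is neither obligatory nor forbidden under these norms.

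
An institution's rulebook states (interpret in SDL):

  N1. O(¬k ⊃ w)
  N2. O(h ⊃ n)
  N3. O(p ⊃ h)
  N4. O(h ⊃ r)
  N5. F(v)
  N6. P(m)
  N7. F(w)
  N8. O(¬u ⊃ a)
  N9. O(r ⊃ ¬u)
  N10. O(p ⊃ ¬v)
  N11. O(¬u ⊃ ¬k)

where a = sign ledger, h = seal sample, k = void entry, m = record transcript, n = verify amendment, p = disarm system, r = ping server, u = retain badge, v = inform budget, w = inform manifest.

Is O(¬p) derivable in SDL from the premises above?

Yes

Premise 7, F(w), is equivalent to O(¬w).
Premise 1 is O(¬k ⊃ w); contrapositively O(¬w ⊃ k). Since O(¬w) holds, K gives O(k).
The contrapositive of premise 11 (O(¬u ⊃ ¬k)) is O(k ⊃ u), and O(k) is already established, so O(u).
Premise 9 is O(r ⊃ ¬u); contrapositively O(u ⊃ ¬r). Since O(u) holds, K gives O(¬r).
Premise 4, O(h ⊃ r), contraposes to O(¬r ⊃ ¬h); with O(¬r) we get O(¬h).
The contrapositive of premise 3 (O(p ⊃ h)) is O(¬h ⊃ ¬p), and O(¬h) is already established, so O(¬p).
Premises 2, 5, 6, 8, 10 do not contribute to this derivation.
So O(¬p) follows.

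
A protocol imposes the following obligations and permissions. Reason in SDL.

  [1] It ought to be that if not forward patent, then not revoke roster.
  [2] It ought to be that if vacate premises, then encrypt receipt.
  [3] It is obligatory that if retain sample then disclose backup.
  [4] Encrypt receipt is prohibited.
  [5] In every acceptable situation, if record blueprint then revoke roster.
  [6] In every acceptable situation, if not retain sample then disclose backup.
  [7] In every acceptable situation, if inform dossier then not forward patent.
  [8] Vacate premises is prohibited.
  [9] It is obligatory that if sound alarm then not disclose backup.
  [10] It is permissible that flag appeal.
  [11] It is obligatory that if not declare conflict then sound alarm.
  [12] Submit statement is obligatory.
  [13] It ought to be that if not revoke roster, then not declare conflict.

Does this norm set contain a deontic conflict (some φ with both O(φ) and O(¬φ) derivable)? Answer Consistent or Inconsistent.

Premise 2 is O(vacate_premises → encrypt_receipt), but O(vacate_premises) is not derivable from the premises, so it does not yield O(encrypt_receipt).
So O(encrypt_receipt) is not derivable, and the apparent clash with O(¬encrypt_receipt) does not arise.
A world satisfying every obligation exists (e.g. declare_conflict=true, disclose_backup=true, encrypt_receipt=false, flag_appeal=false, forward_patent=true, inform_dossier=false, record_blueprint=false, retain_sample=false, revoke_roster=true, sound_alarm=false, submit_statement=true, vacate_premises=false); no atom is both obligatory and forbidden, so the set is consistent.

Consistent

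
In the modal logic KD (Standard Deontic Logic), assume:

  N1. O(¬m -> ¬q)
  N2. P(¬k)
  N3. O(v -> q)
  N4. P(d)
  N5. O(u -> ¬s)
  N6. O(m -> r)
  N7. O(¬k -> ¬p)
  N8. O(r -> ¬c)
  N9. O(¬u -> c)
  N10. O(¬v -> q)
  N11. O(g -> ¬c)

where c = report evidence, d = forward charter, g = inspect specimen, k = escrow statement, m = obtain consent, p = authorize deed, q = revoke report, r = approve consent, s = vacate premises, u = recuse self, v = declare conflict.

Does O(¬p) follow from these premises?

No

Premise 7 is O(¬k -> ¬p), but O(¬k) is not derivable from the premises (the permission P(¬k) asserts only ¬O(k), not O(¬k)), so it does not yield O(¬p).
No other premise forces O(¬p). An ideal world satisfying every premise can still have ¬p false, so O(¬p) is not derivable.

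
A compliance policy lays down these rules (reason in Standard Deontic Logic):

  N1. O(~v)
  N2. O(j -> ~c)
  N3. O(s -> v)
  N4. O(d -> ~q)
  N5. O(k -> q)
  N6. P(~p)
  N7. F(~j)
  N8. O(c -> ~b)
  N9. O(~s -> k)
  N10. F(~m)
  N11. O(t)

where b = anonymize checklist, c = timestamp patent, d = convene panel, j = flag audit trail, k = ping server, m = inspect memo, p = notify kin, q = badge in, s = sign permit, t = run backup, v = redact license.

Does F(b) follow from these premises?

Premise 8 is O(c -> ~b), but O(c) is not derivable from the premises, so it does not yield O(~b).
No other premise forces O(~b). An ideal world satisfying every premise can still have b true, so F(b) is not derivable.

No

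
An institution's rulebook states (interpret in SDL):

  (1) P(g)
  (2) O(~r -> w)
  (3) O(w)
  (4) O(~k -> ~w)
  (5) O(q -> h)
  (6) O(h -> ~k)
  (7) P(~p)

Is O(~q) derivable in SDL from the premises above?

Yes

Premise 3 gives O(w).
Premise 4, O(~k -> ~w), contraposes to O(w -> k); with O(w) we get O(k).
The contrapositive of premise 6 (O(h -> ~k)) is O(k -> ~h), and O(k) is already established, so O(~h).
Premise 5, O(q -> h), contraposes to O(~h -> ~q); with O(~h) we get O(~q).
Premises 1, 2, 7 do not contribute to this derivation.
So O(~q) follows.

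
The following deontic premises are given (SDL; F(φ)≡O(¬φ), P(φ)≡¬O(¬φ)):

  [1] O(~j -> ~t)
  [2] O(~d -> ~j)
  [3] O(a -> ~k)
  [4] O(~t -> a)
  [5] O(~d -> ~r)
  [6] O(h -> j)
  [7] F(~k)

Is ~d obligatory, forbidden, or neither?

Forbidden

Premise 7, F(~k), is equivalent to O(k).
Premise 3 is O(a -> ~k); contrapositively O(k -> ~a). Since O(k) holds, K gives O(~a).
The contrapositive of premise 4 (O(~t -> a)) is O(~a -> t), and O(~a) is already established, so O(t).
Premise 1 is O(~j -> ~t); contrapositively O(t -> j). Since O(t) holds, K gives O(j).
The contrapositive of premise 2 (O(~d -> ~j)) is O(j -> d), and O(j) is already established, so O(d).
Premises 5, 6 do not contribute to this derivation.
Thus O(d), which is F(~d): ~d is forbidden.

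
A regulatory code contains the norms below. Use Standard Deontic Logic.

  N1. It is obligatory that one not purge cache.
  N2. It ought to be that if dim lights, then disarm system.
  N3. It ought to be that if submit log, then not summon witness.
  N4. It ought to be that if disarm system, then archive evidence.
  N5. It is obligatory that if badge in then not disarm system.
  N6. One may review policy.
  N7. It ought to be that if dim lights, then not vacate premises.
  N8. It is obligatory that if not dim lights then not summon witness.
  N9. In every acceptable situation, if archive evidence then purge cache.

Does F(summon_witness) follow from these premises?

From premise 1 we have O(¬purge_cache).
The contrapositive of premise 9 (O(archive_evidence → purge_cache)) is O(¬purge_cache → ¬archive_evidence), and O(¬purge_cache) is already established, so O(¬archive_evidence).
Premise 4 is O(disarm_system → archive_evidence); contrapositively O(¬archive_evidence → ¬disarm_system). Since O(¬archive_evidence) holds, K gives O(¬disarm_system).
Premise 2 is O(dim_lights → disarm_system); contrapositively O(¬disarm_system → ¬dim_lights). Since O(¬disarm_system) holds, K gives O(¬dim_lights).
From O(¬dim_lights) and premise 8, O(¬dim_lights → ¬summon_witness), we obtain O(¬summon_witness).
Premises 3, 5, 6, 7 do not contribute to this derivation.
So O(¬summon_witness) holds, i.e. F(summon_witness). The claim follows.

Yes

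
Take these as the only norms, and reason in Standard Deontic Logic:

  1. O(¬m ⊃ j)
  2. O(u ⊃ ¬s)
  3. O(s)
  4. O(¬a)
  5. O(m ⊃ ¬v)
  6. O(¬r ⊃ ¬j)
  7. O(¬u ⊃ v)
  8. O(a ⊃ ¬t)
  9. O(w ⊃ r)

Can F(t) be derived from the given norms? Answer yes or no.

No

Premise 8 is O(a ⊃ ¬t), but O(a) is not derivable from the premises, so it does not yield O(¬t).
No other premise forces O(¬t). An ideal world satisfying every premise can still have t true, so F(t) is not derivable.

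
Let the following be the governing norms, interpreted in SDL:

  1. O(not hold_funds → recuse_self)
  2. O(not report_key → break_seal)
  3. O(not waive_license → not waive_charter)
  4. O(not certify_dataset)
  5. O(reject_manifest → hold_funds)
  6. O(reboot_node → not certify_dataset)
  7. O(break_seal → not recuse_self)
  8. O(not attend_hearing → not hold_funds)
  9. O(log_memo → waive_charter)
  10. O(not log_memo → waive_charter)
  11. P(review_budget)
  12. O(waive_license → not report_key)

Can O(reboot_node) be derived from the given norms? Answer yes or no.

No

Premise 6 is O(reboot_node → not certify_dataset); even if O(not certify_dataset) held, inferring O(reboot_node) would be affirming the consequent — invalid.
No other premise forces O(reboot_node). An ideal world satisfying every premise can still have reboot_node false, so O(reboot_node) is not derivable.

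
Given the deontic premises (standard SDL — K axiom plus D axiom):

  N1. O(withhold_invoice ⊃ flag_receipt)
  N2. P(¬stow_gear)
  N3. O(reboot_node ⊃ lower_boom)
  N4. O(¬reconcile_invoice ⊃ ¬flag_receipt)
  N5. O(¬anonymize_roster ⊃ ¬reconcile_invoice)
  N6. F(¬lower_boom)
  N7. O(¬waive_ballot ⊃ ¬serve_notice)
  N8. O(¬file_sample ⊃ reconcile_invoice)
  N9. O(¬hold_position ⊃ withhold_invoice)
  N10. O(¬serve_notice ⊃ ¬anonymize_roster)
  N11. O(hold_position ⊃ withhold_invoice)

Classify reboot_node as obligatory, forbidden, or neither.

Neither

Premise 3 is O(reboot_node ⊃ lower_boom); even if O(lower_boom) held, inferring O(reboot_node) would be affirming the consequent — invalid.
No premise or chain of K-axiom applications forces O(reboot_node), and none forces O(¬reboot_node). So reboot_node is neither obligatory nor forbidden under these norms.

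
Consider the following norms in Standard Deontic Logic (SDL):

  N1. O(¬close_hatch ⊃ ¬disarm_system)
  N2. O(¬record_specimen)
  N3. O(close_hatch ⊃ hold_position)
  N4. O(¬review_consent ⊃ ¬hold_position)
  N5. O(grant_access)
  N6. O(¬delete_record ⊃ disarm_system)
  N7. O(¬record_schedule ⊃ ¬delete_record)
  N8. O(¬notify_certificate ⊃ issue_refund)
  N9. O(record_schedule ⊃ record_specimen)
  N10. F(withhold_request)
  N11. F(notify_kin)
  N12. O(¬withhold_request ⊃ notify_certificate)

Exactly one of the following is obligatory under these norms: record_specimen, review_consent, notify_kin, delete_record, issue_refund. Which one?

From premise 2 we have O(¬record_specimen).
Premise 9, O(record_schedule ⊃ record_specimen), contraposes to O(¬record_specimen ⊃ ¬record_schedule); with O(¬record_specimen) we get O(¬record_schedule).
From O(¬record_schedule) and premise 7, O(¬record_schedule ⊃ ¬delete_record), we obtain O(¬delete_record).
From O(¬delete_record) and premise 6, O(¬delete_record ⊃ disarm_system), we obtain O(disarm_system).
The contrapositive of premise 1 (O(¬close_hatch ⊃ ¬disarm_system)) is O(disarm_system ⊃ close_hatch), and O(disarm_system) is already established, so O(close_hatch).
Premise 3 is O(close_hatch ⊃ hold_position); since O(close_hatch), deontic closure gives O(hold_position).
Premise 4 is O(¬review_consent ⊃ ¬hold_position); contrapositively O(hold_position ⊃ review_consent). Since O(hold_position) holds, K gives O(review_consent).
So O(review_consent) holds — review_consent is obligatory. None of the other listed options is made obligatory by any chain of premises.

review_consent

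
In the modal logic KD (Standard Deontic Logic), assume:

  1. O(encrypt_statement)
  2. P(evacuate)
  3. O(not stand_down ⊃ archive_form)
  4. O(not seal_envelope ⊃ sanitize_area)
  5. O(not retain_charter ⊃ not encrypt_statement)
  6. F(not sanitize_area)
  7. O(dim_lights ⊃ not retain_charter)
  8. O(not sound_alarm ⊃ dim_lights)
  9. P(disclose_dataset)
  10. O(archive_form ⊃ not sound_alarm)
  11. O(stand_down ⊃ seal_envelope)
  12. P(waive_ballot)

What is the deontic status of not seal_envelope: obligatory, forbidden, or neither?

Premise 1 states O(encrypt_statement) outright.
The contrapositive of premise 5 (O(not retain_charter ⊃ not encrypt_statement)) is O(encrypt_statement ⊃ retain_charter), and O(encrypt_statement) is already established, so O(retain_charter).
Premise 7, O(dim_lights ⊃ not retain_charter), contraposes to O(retain_charter ⊃ not dim_lights); with O(retain_charter) we get O(not dim_lights).
Premise 8, O(not sound_alarm ⊃ dim_lights), contraposes to O(not dim_lights ⊃ sound_alarm); with O(not dim_lights) we get O(sound_alarm).
Premise 10 is O(archive_form ⊃ not sound_alarm); contrapositively O(sound_alarm ⊃ not archive_form). Since O(sound_alarm) holds, K gives O(not archive_form).
The contrapositive of premise 3 (O(not stand_down ⊃ archive_form)) is O(not archive_form ⊃ stand_down), and O(not archive_form) is already established, so O(stand_down).
Applying K to premise 11 (O(stand_down ⊃ seal_envelope)) and O(stand_down) yields O(seal_envelope).
Premises 2, 4, 6, 9, 12 do not contribute to this derivation.
Thus O(seal_envelope), which is F(not seal_envelope): not seal_envelope is forbidden.

Forbidden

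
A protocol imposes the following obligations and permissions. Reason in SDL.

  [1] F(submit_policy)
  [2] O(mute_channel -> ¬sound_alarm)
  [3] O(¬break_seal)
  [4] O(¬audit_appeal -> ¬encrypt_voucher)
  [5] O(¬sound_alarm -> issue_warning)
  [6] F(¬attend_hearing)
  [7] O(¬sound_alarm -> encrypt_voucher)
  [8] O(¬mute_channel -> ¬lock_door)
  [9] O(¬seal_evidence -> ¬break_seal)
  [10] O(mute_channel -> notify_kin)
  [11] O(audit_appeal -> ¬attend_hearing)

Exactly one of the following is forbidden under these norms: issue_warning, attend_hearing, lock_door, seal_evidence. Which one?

Premise 6, F(¬attend_hearing), is equivalent to O(attend_hearing).
Premise 11 is O(audit_appeal -> ¬attend_hearing); contrapositively O(attend_hearing -> ¬audit_appeal). Since O(attend_hearing) holds, K gives O(¬audit_appeal).
With premise 4, O(¬audit_appeal -> ¬encrypt_voucher), the K-axiom yields O(¬encrypt_voucher).
Premise 7, O(¬sound_alarm -> encrypt_voucher), contraposes to O(¬encrypt_voucher -> sound_alarm); with O(¬encrypt_voucher) we get O(sound_alarm).
Premise 2, O(mute_channel -> ¬sound_alarm), contraposes to O(sound_alarm -> ¬mute_channel); with O(sound_alarm) we get O(¬mute_channel).
From O(¬mute_channel) and premise 8, O(¬mute_channel -> ¬lock_door), we obtain O(¬lock_door).
So O(¬lock_door) holds, i.e. lock_door is forbidden. None of the other listed options is forbidden under the premises.

lock_door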